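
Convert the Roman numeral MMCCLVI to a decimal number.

MMCCLVI: M=1000, M=1000, C=100, C=100, L=50, V=5, I=1
1000 + 1000 + 100 + 100 + 50 + 5 + 1 = 2256

2256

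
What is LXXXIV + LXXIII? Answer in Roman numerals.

LXXXIV = 84
LXXIII = 73
84 + 73 = 157

CLVII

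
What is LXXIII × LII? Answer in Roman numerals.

LXXIII = 73
LII = 52
73 × 52 = 3796

MMMDCCXCVI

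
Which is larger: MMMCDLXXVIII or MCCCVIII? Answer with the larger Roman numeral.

MMMCDLXXVIII = 3478
MCCCVIII = 1308
3478 is larger

MMMCDLXXVIII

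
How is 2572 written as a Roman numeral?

Convert 2572 to Roman numerals:
  2572 contains 2×1000 (MM)
  572 contains 1×500 (D)
  72 contains 1×50 (L)
  22 contains 2×10 (XX)
  2 contains 2×1 (II)

MMDLXXII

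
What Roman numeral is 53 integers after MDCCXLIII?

MDCCXLIII = 1743
1743 + 53 = 1796

MDCCXCVI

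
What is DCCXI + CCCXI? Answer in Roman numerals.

DCCXI = 711
CCCXI = 311
711 + 311 = 1022

MXXII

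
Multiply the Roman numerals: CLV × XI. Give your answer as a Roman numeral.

CLV = 155
XI = 11
155 × 11 = 1705

MDCCV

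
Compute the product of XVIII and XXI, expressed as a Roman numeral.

XVIII = 18
XXI = 21
18 × 21 = 378

CCCLXXVIII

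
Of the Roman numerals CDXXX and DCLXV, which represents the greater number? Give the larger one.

CDXXX = 430
DCLXV = 665
665 is larger

DCLXV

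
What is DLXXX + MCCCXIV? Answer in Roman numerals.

DLXXX = 580
MCCCXIV = 1314
580 + 1314 = 1894

MDCCCXCIV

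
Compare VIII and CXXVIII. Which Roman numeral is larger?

VIII = 8
CXXVIII = 128
128 is larger

CXXVIII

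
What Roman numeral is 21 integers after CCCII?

CCCII = 302
302 + 21 = 323

CCCXXIII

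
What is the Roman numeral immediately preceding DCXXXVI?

DCXXXVI = 636; previous is 635

DCXXXV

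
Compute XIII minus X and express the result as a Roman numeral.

XIII = 13
X = 10
13 - 10 = 3

III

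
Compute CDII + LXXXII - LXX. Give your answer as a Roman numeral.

CDII = 402, LXXXII = 82, LXX = 70
402 + 82 = 484
484 - 70 = 414

CDXIV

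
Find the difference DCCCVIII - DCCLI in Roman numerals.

DCCCVIII = 808
DCCLI = 751
808 - 751 = 57

LVII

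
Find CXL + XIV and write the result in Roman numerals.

CXL = 140
XIV = 14
140 + 14 = 154

CLIV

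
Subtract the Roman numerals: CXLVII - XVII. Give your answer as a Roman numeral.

CXLVII = 147
XVII = 17
147 - 17 = 130

CXXX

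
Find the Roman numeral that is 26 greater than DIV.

DIV = 504
504 + 26 = 530

DXXX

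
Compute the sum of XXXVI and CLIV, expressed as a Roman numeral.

XXXVI = 36
CLIV = 154
36 + 154 = 190

CXC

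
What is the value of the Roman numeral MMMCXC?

MMMCXC: M=1000, M=1000, M=1000, C=100, XC=90
1000 + 1000 + 1000 + 100 + 90 = 3190

3190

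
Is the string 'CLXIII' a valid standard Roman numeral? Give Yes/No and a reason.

'CLXIII': Check the rules: uses only the symbols I, V, X, L, C, D, M; no symbol is repeated more than three times in a row; V, L and D each appear at most once; no smaller symbol precedes a larger one (values never increase from left to right). Value: C (100) + L (50) + X (10) + I (1) + I (1) + I (1) = 163. So it is a valid standard Roman numeral.

Yes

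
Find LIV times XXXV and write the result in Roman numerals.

LIV = 54
XXXV = 35
54 × 35 = 1890

MDCCCXC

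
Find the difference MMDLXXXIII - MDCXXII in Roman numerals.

MMDLXXXIII = 2583
MDCXXII = 1622
2583 - 1622 = 961

CMLXI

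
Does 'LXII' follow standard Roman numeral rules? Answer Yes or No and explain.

'LXII': Check the rules: uses only the symbols I, V, X, L, C, D, M; no symbol is repeated more than three times in a row; V, L and D each appear at most once; no smaller symbol precedes a larger one (values never increase from left to right). Value: L (50) + X (10) + I (1) + I (1) = 62. So it is a valid standard Roman numeral.

Yes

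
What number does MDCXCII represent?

MDCXCII: M=1000, D=500, C=100, XC=90, I=1, I=1
1000 + 500 + 100 + 90 + 1 + 1 = 1692

1692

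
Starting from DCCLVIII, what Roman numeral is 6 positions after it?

DCCLVIII = 758
758 + 6 = 764

DCCLXIV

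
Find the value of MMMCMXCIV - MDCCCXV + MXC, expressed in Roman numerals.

MMMCMXCIV = 3994, MDCCCXV = 1815, MXC = 1090
3994 - 1815 = 2179
2179 + 1090 = 3269

MMMCCLXIX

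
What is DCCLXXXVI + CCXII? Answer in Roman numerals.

DCCLXXXVI = 786
CCXII = 212
786 + 212 = 998

CMXCVIII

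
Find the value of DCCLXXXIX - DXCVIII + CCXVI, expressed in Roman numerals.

DCCLXXXIX = 789, DXCVIII = 598, CCXVI = 216
789 - 598 = 191
191 + 216 = 407

CDVII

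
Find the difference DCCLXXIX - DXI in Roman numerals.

DCCLXXIX = 779
DXI = 511
779 - 511 = 268

CCLXVIII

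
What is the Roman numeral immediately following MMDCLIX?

MMDCLIX = 2659, so the next integer is 2659 + 1 = 2660

MMDCLX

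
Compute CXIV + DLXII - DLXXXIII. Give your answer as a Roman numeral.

CXIV = 114, DLXII = 562, DLXXXIII = 583
114 + 562 = 676
676 - 583 = 93

XCIII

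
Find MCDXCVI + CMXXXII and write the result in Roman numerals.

MCDXCVI = 1496
CMXXXII = 932
1496 + 932 = 2428

MMCDXXVIII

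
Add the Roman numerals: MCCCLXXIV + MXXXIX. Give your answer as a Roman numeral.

MCCCLXXIV = 1374
MXXXIX = 1039
1374 + 1039 = 2413

MMCDXIII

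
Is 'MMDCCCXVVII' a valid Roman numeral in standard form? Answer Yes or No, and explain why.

'MMDCCCXVVII': V should not appear more than once

No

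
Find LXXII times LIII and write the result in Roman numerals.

LXXII = 72
LIII = 53
72 × 53 = 3816

MMMDCCCXVI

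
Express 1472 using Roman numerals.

Convert 1472 to Roman numerals:
  1472 contains 1×1000 (M)
  472 contains 1×400 (CD)
  72 contains 1×50 (L)
  22 contains 2×10 (XX)
  2 contains 2×1 (II)

MCDLXXII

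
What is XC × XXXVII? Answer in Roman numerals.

XC = 90
XXXVII = 37
90 × 37 = 3330

MMMCCCXXX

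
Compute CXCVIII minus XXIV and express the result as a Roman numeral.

CXCVIII = 198
XXIV = 24
198 - 24 = 174

CLXXIV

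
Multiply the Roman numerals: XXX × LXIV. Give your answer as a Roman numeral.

XXX = 30
LXIV = 64
30 × 64 = 1920

MCMXX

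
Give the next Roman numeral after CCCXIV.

CCCXIV = 314, so the next integer is 314 + 1 = 315

CCCXV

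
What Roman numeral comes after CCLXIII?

CCLXIII = 263, so the next integer is 263 + 1 = 264

CCLXIV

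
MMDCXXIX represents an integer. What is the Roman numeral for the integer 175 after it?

MMDCXXIX = 2629
2629 + 175 = 2804

MMDCCCIV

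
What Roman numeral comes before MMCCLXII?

MMCCLXII = 2262, so the previous integer is 2262 - 1 = 2261

MMCCLXI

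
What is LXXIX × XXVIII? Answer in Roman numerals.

LXXIX = 79
XXVIII = 28
79 × 28 = 2212

MMCCXII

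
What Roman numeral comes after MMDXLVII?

MMDXLVII = 2547, so the next integer is 2547 + 1 = 2548

MMDXLVIII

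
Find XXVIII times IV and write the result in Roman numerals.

XXVIII = 28
IV = 4
28 × 4 = 112

CXII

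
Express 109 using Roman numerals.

Convert 109 to Roman numerals:
  109 contains 1×100 (C)
  9 contains 1×9 (IX)

CIX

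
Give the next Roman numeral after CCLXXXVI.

CCLXXXVI = 286; next is 287

CCLXXXVII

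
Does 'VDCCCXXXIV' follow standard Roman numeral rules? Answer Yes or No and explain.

'VDCCCXXXIV': V should not appear more than once

No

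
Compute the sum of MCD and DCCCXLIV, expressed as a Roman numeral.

MCD = 1400
DCCCXLIV = 844
1400 + 844 = 2244

MMCCXLIV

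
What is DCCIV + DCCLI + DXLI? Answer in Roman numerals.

DCCIV = 704, DCCLI = 751, DXLI = 541
704 + 751 = 1455
1455 + 541 = 1996

MCMXCVI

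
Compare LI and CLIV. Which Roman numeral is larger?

LI = 51
CLIV = 154
154 is larger

CLIV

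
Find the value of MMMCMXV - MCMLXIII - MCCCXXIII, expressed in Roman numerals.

MMMCMXV = 3915, MCMLXIII = 1963, MCCCXXIII = 1323
3915 - 1963 = 1952
1952 - 1323 = 629

DCXXIX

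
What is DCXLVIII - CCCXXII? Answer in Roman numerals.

DCXLVIII = 648
CCCXXII = 322
648 - 322 = 326

CCCXXVI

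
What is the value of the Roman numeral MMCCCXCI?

MMCCCXCI: M=1000, M=1000, C=100, C=100, C=100, XC=90, I=1
1000 + 1000 + 100 + 100 + 100 + 90 + 1 = 2391

2391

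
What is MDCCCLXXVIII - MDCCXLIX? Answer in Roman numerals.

MDCCCLXXVIII = 1878
MDCCXLIX = 1749
1878 - 1749 = 129

CXXIX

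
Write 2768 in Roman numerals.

Convert 2768 to Roman numerals:
  2768 contains 2×1000 (MM)
  768 contains 1×500 (D)
  268 contains 2×100 (CC)
  68 contains 1×50 (L)
  18 contains 1×10 (X)
  8 contains 1×5 (V)
  3 contains 3×1 (III)

MMDCCLXVIII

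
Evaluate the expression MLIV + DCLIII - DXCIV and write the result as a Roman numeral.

MLIV = 1054, DCLIII = 653, DXCIV = 594
1054 + 653 = 1707
1707 - 594 = 1113

MCXIII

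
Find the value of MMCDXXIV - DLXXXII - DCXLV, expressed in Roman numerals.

MMCDXXIV = 2424, DLXXXII = 582, DCXLV = 645
2424 - 582 = 1842
1842 - 645 = 1197

MCXCVII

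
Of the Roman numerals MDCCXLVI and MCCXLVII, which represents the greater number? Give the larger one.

MDCCXLVI = 1746
MCCXLVII = 1247
1746 is larger

MDCCXLVI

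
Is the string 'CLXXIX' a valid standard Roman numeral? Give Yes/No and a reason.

'CLXXIX': Check the rules: uses only the symbols I, V, X, L, C, D, M; no symbol is repeated more than three times in a row; V, L and D each appear at most once; the only place a smaller symbol precedes a larger one is the allowed subtractive pair IX, the symbol right after such a pair (if any) is smaller than the pair's first symbol, and otherwise the values never increase from left to right. Value: C (100) + L (50) + X (10) + X (10) + IX (9) = 179. So it is a valid standard Roman numeral.

Yes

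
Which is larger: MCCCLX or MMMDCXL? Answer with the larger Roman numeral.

MCCCLX = 1360
MMMDCXL = 3640
3640 is larger

MMMDCXL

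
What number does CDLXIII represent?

CDLXIII: CD=400, L=50, X=10, I=1, I=1, I=1
400 + 50 + 10 + 1 + 1 + 1 = 463

463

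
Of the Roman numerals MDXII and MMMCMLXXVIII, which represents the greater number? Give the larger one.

MDXII = 1512
MMMCMLXXVIII = 3978
3978 is larger

MMMCMLXXVIII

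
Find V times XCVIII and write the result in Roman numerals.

V = 5
XCVIII = 98
5 × 98 = 490

CDXC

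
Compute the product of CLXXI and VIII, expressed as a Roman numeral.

CLXXI = 171
VIII = 8
171 × 8 = 1368

MCCCLXVIII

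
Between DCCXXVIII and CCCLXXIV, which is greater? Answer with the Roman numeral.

DCCXXVIII = 728
CCCLXXIV = 374
728 is larger

DCCXXVIII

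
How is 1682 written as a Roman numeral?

Convert 1682 to Roman numerals:
  1682 contains 1×1000 (M)
  682 contains 1×500 (D)
  182 contains 1×100 (C)
  82 contains 1×50 (L)
  32 contains 3×10 (XXX)
  2 contains 2×1 (II)

MDCLXXXII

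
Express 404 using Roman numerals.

Convert 404 to Roman numerals:
  404 contains 1×400 (CD)
  4 contains 1×4 (IV)

CDIV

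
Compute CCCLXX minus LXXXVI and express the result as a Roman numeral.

CCCLXX = 370
LXXXVI = 86
370 - 86 = 284

CCLXXXIV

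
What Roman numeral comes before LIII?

LIII = 53, so the previous integer is 53 - 1 = 52

LII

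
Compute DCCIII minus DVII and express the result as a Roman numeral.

DCCIII = 703
DVII = 507
703 - 507 = 196

CXCVI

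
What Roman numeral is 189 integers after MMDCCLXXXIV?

MMDCCLXXXIV = 2784
2784 + 189 = 2973

MMCMLXXIII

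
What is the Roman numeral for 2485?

Convert 2485 to Roman numerals:
  2485 contains 2×1000 (MM)
  485 contains 1×400 (CD)
  85 contains 1×50 (L)
  35 contains 3×10 (XXX)
  5 contains 1×5 (V)

MMCDLXXXV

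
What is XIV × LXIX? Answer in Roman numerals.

XIV = 14
LXIX = 69
14 × 69 = 966

CMLXVI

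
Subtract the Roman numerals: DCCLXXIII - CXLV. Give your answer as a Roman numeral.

DCCLXXIII = 773
CXLV = 145
773 - 145 = 628

DCXXVIII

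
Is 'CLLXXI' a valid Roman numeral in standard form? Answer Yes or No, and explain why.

'CLLXXI': L should not appear more than once

No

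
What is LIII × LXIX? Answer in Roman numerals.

LIII = 53
LXIX = 69
53 × 69 = 3657

MMMDCLVII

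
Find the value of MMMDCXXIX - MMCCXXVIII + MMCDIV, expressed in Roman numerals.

MMMDCXXIX = 3629, MMCCXXVIII = 2228, MMCDIV = 2404
3629 - 2228 = 1401
1401 + 2404 = 3805

MMMDCCCV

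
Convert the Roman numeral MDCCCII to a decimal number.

MDCCCII: M=1000, D=500, C=100, C=100, C=100, I=1, I=1
1000 + 500 + 100 + 100 + 100 + 1 + 1 = 1802

1802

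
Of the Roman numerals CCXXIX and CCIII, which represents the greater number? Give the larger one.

CCXXIX = 229
CCIII = 203
229 is larger

CCXXIX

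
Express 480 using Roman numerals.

Convert 480 to Roman numerals:
  480 contains 1×400 (CD)
  80 contains 1×50 (L)
  30 contains 3×10 (XXX)

CDLXXX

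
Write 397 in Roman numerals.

Convert 397 to Roman numerals:
  397 contains 3×100 (CCC)
  97 contains 1×90 (XC)
  7 contains 1×5 (V)
  2 contains 2×1 (II)

CCCXCVII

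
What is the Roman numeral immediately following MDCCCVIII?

MDCCCVIII = 1808, so the next integer is 1808 + 1 = 1809

MDCCCIX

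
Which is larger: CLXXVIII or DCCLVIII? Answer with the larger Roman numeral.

CLXXVIII = 178
DCCLVIII = 758
758 is larger

DCCLVIII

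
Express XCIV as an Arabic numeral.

XCIV: XC=90, IV=4
90 + 4 = 94

94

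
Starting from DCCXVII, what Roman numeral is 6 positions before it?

DCCXVII = 717
717 - 6 = 711

DCCXI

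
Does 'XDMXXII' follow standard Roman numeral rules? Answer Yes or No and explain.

'XDMXXII': Invalid subtractive combination: XD

No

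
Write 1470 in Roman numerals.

Convert 1470 to Roman numerals:
  1470 contains 1×1000 (M)
  470 contains 1×400 (CD)
  70 contains 1×50 (L)
  20 contains 2×10 (XX)

MCDLXX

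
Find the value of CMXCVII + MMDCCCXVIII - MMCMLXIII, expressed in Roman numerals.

CMXCVII = 997, MMDCCCXVIII = 2818, MMCMLXIII = 2963
997 + 2818 = 3815
3815 - 2963 = 852

DCCCLII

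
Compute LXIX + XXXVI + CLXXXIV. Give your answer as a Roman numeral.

LXIX = 69, XXXVI = 36, CLXXXIV = 184
69 + 36 = 105
105 + 184 = 289

CCLXXXIX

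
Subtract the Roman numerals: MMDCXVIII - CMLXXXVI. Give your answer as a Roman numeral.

MMDCXVIII = 2618
CMLXXXVI = 986
2618 - 986 = 1632

MDCXXXII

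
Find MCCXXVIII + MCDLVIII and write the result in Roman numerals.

MCCXXVIII = 1228
MCDLVIII = 1458
1228 + 1458 = 2686

MMDCLXXXVI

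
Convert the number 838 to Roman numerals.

Convert 838 to Roman numerals:
  838 contains 1×500 (D)
  338 contains 3×100 (CCC)
  38 contains 3×10 (XXX)
  8 contains 1×5 (V)
  3 contains 3×1 (III)

DCCCXXXVIII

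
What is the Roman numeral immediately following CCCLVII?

CCCLVII = 357, so the next integer is 357 + 1 = 358

CCCLVIII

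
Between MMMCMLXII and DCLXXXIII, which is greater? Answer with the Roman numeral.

MMMCMLXII = 3962
DCLXXXIII = 683
3962 is larger

MMMCMLXII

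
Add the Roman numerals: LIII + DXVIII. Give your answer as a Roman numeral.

LIII = 53
DXVIII = 518
53 + 518 = 571

DLXXI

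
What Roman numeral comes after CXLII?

CXLII = 142; next is 143

CXLIII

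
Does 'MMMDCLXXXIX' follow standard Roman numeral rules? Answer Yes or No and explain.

'MMMDCLXXXIX': Check the rules: uses only the symbols I, V, X, L, C, D, M; no symbol is repeated more than three times in a row; V, L and D each appear at most once; the only place a smaller symbol precedes a larger one is the allowed subtractive pair IX, the symbol right after such a pair (if any) is smaller than the pair's first symbol, and otherwise the values never increase from left to right. Value: M (1000) + M (1000) + M (1000) + D (500) + C (100) + L (50) + X (10) + X (10) + X (10) + IX (9) = 3689. So it is a valid standard Roman numeral.

Yes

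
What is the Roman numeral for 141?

Convert 141 to Roman numerals:
  141 contains 1×100 (C)
  41 contains 1×40 (XL)
  1 contains 1×1 (I)

CXLI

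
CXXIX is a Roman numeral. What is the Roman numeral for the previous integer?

CXXIX = 129; previous is 128

CXXVIII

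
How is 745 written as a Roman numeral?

Convert 745 to Roman numerals:
  745 contains 1×500 (D)
  245 contains 2×100 (CC)
  45 contains 1×40 (XL)
  5 contains 1×5 (V)

DCCXLV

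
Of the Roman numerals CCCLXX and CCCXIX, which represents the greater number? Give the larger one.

CCCLXX = 370
CCCXIX = 319
370 is larger

CCCLXX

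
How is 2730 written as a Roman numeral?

Convert 2730 to Roman numerals:
  2730 contains 2×1000 (MM)
  730 contains 1×500 (D)
  230 contains 2×100 (CC)
  30 contains 3×10 (XXX)

MMDCCXXX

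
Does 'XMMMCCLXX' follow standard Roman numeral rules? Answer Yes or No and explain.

'XMMMCCLXX': Invalid subtractive combination: XM

No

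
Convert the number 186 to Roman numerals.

Convert 186 to Roman numerals:
  186 contains 1×100 (C)
  86 contains 1×50 (L)
  36 contains 3×10 (XXX)
  6 contains 1×5 (V)
  1 contains 1×1 (I)

CLXXXVI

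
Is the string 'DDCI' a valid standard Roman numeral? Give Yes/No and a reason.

'DDCI': D should not appear more than once

No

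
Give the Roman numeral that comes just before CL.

CL = 150, so the previous integer is 150 - 1 = 149

CXLIX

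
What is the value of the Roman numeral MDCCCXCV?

MDCCCXCV: M=1000, D=500, C=100, C=100, C=100, XC=90, V=5
1000 + 500 + 100 + 100 + 100 + 90 + 5 = 1895

1895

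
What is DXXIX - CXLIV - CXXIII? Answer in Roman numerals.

DXXIX = 529, CXLIV = 144, CXXIII = 123
529 - 144 = 385
385 - 123 = 262

CCLXII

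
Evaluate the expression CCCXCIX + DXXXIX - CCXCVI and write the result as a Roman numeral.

CCCXCIX = 399, DXXXIX = 539, CCXCVI = 296
399 + 539 = 938
938 - 296 = 642

DCXLII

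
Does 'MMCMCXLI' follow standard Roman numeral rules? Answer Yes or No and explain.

'MMCMCXLI': C cannot come right after the subtractive pair CM: once C is subtracted in CM, the next symbol must be smaller than C

No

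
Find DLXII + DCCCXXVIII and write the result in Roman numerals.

DLXII = 562
DCCCXXVIII = 828
562 + 828 = 1390

MCCCXC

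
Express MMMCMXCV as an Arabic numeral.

MMMCMXCV: M=1000, M=1000, M=1000, CM=900, XC=90, V=5
1000 + 1000 + 1000 + 900 + 90 + 5 = 3995

3995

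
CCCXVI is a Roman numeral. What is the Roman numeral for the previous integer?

CCCXVI = 316, so the previous integer is 316 - 1 = 315

CCCXV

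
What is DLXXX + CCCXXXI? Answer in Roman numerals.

DLXXX = 580
CCCXXXI = 331
580 + 331 = 911

CMXI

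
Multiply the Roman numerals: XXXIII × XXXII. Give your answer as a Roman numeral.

XXXIII = 33
XXXII = 32
33 × 32 = 1056

MLVI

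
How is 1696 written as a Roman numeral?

Convert 1696 to Roman numerals:
  1696 contains 1×1000 (M)
  696 contains 1×500 (D)
  196 contains 1×100 (C)
  96 contains 1×90 (XC)
  6 contains 1×5 (V)
  1 contains 1×1 (I)

MDCXCVI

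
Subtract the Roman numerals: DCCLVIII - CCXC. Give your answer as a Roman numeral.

DCCLVIII = 758
CCXC = 290
758 - 290 = 468

CDLXVIII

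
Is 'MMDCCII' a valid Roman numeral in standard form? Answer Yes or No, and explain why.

'MMDCCII': Check the rules: uses only the symbols I, V, X, L, C, D, M; no symbol is repeated more than three times in a row; V, L and D each appear at most once; no smaller symbol precedes a larger one (values never increase from left to right). Value: M (1000) + M (1000) + D (500) + C (100) + C (100) + I (1) + I (1) = 2702. So it is a valid standard Roman numeral.

Yes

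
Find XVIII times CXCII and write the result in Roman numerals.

XVIII = 18
CXCII = 192
18 × 192 = 3456

MMMCDLVI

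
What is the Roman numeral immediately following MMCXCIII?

MMCXCIII = 2193; next is 2194

MMCXCIV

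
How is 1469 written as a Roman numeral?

Convert 1469 to Roman numerals:
  1469 contains 1×1000 (M)
  469 contains 1×400 (CD)
  69 contains 1×50 (L)
  19 contains 1×10 (X)
  9 contains 1×9 (IX)

MCDLXIX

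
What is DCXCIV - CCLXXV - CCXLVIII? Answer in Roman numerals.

DCXCIV = 694, CCLXXV = 275, CCXLVIII = 248
694 - 275 = 419
419 - 248 = 171

CLXXI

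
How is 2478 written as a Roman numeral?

Convert 2478 to Roman numerals:
  2478 contains 2×1000 (MM)
  478 contains 1×400 (CD)
  78 contains 1×50 (L)
  28 contains 2×10 (XX)
  8 contains 1×5 (V)
  3 contains 3×1 (III)

MMCDLXXVIII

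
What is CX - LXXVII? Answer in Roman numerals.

CX = 110
LXXVII = 77
110 - 77 = 33

XXXIII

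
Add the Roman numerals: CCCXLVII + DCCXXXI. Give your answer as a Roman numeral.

CCCXLVII = 347
DCCXXXI = 731
347 + 731 = 1078

MLXXVIII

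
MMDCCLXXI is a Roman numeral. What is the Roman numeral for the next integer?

MMDCCLXXI = 2771, so the next integer is 2771 + 1 = 2772

MMDCCLXXII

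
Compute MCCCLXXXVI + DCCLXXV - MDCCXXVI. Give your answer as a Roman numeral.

MCCCLXXXVI = 1386, DCCLXXV = 775, MDCCXXVI = 1726
1386 + 775 = 2161
2161 - 1726 = 435

CDXXXV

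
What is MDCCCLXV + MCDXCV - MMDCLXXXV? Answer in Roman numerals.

MDCCCLXV = 1865, MCDXCV = 1495, MMDCLXXXV = 2685
1865 + 1495 = 3360
3360 - 2685 = 675

DCLXXV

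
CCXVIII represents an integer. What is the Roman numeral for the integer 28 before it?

CCXVIII = 218
218 - 28 = 190

CXC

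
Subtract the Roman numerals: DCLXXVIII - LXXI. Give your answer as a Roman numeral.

DCLXXVIII = 678
LXXI = 71
678 - 71 = 607

DCVII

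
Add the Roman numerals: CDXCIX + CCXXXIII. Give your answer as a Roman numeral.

CDXCIX = 499
CCXXXIII = 233
499 + 233 = 732

DCCXXXII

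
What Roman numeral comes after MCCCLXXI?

MCCCLXXI = 1371; next is 1372

MCCCLXXII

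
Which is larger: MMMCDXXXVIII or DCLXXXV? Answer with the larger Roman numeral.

MMMCDXXXVIII = 3438
DCLXXXV = 685
3438 is larger

MMMCDXXXVIII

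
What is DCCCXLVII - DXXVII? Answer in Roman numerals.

DCCCXLVII = 847
DXXVII = 527
847 - 527 = 320

CCCXX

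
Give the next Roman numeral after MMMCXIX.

MMMCXIX = 3119, so the next integer is 3119 + 1 = 3120

MMMCXX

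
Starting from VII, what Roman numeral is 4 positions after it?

VII = 7
7 + 4 = 11

XI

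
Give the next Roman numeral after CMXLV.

CMXLV = 945, so the next integer is 945 + 1 = 946

CMXLVI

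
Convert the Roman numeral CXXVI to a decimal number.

CXXVI: C=100, X=10, X=10, V=5, I=1
100 + 10 + 10 + 5 + 1 = 126

126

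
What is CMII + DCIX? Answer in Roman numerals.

CMII = 902
DCIX = 609
902 + 609 = 1511

MDXI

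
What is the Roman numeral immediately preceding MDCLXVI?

MDCLXVI = 1666, so the previous integer is 1666 - 1 = 1665

MDCLXV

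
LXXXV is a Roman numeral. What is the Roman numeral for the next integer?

LXXXV = 85, so the next integer is 85 + 1 = 86

LXXXVI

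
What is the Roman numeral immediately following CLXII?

CLXII = 162; next is 163

CLXIII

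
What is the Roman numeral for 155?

Convert 155 to Roman numerals:
  155 contains 1×100 (C)
  55 contains 1×50 (L)
  5 contains 1×5 (V)

CLV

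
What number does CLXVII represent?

CLXVII: C=100, L=50, X=10, V=5, I=1, I=1
100 + 50 + 10 + 5 + 1 + 1 = 167

167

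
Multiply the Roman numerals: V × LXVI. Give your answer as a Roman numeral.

V = 5
LXVI = 66
5 × 66 = 330

CCCXXX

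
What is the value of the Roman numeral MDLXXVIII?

MDLXXVIII: M=1000, D=500, L=50, X=10, X=10, V=5, I=1, I=1, I=1
1000 + 500 + 50 + 10 + 10 + 5 + 1 + 1 + 1 = 1578

1578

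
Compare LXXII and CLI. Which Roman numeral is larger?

LXXII = 72
CLI = 151
151 is larger

CLI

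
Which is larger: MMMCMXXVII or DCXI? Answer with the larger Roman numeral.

MMMCMXXVII = 3927
DCXI = 611
3927 is larger

MMMCMXXVII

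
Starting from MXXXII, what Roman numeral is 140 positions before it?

MXXXII = 1032
1032 - 140 = 892

DCCCXCII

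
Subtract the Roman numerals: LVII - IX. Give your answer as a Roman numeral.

LVII = 57
IX = 9
57 - 9 = 48

XLVIII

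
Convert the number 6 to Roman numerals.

Convert 6 to Roman numerals:
  6 contains 1×5 (V)
  1 contains 1×1 (I)

VI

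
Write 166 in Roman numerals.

Convert 166 to Roman numerals:
  166 contains 1×100 (C)
  66 contains 1×50 (L)
  16 contains 1×10 (X)
  6 contains 1×5 (V)
  1 contains 1×1 (I)

CLXVI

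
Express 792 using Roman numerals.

Convert 792 to Roman numerals:
  792 contains 1×500 (D)
  292 contains 2×100 (CC)
  92 contains 1×90 (XC)
  2 contains 2×1 (II)

DCCXCII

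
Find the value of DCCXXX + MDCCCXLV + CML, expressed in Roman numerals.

DCCXXX = 730, MDCCCXLV = 1845, CML = 950
730 + 1845 = 2575
2575 + 950 = 3525

MMMDXXV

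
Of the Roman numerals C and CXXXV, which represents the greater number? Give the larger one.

C = 100
CXXXV = 135
135 is larger

CXXXV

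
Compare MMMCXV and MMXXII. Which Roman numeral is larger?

MMMCXV = 3115
MMXXII = 2022
3115 is larger

MMMCXV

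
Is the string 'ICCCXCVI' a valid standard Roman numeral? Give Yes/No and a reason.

'ICCCXCVI': Invalid subtractive combination: IC

No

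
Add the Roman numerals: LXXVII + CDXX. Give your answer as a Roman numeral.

LXXVII = 77
CDXX = 420
77 + 420 = 497

CDXCVII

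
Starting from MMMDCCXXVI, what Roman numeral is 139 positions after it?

MMMDCCXXVI = 3726
3726 + 139 = 3865

MMMDCCCLXV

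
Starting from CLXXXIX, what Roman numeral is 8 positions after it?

CLXXXIX = 189
189 + 8 = 197

CXCVII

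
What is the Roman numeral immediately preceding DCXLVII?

DCXLVII = 647, so the previous integer is 647 - 1 = 646

DCXLVI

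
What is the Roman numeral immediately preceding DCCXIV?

DCCXIV = 714; previous is 713

DCCXIII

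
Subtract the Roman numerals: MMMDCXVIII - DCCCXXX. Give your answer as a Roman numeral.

MMMDCXVIII = 3618
DCCCXXX = 830
3618 - 830 = 2788

MMDCCLXXXVIII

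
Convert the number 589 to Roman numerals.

Convert 589 to Roman numerals:
  589 contains 1×500 (D)
  89 contains 1×50 (L)
  39 contains 3×10 (XXX)
  9 contains 1×9 (IX)

DLXXXIX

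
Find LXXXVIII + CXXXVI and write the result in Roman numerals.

LXXXVIII = 88
CXXXVI = 136
88 + 136 = 224

CCXXIV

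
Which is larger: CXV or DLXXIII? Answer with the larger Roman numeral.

CXV = 115
DLXXIII = 573
573 is larger

DLXXIII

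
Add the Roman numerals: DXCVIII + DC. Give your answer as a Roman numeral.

DXCVIII = 598
DC = 600
598 + 600 = 1198

MCXCVIII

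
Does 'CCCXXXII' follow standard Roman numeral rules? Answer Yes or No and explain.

'CCCXXXII': Check the rules: uses only the symbols I, V, X, L, C, D, M; no symbol is repeated more than three times in a row; V, L and D each appear at most once; no smaller symbol precedes a larger one (values never increase from left to right). Value: C (100) + C (100) + C (100) + X (10) + X (10) + X (10) + I (1) + I (1) = 332. So it is a valid standard Roman numeral.

Yes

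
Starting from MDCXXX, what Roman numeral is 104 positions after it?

MDCXXX = 1630
1630 + 104 = 1734

MDCCXXXIV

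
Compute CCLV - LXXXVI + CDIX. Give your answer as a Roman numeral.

CCLV = 255, LXXXVI = 86, CDIX = 409
255 - 86 = 169
169 + 409 = 578

DLXXVIII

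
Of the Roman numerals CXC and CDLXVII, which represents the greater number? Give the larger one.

CXC = 190
CDLXVII = 467
467 is larger

CDLXVII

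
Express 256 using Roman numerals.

Convert 256 to Roman numerals:
  256 contains 2×100 (CC)
  56 contains 1×50 (L)
  6 contains 1×5 (V)
  1 contains 1×1 (I)

CCLVI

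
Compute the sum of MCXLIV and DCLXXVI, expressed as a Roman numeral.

MCXLIV = 1144
DCLXXVI = 676
1144 + 676 = 1820

MDCCCXX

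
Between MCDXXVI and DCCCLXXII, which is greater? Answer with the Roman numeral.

MCDXXVI = 1426
DCCCLXXII = 872
1426 is larger

MCDXXVI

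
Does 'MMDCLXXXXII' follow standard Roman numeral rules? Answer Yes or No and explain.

'MMDCLXXXXII': More than 3 consecutive X's

No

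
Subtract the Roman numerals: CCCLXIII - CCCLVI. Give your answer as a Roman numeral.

CCCLXIII = 363
CCCLVI = 356
363 - 356 = 7

VII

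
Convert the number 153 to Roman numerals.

Convert 153 to Roman numerals:
  153 contains 1×100 (C)
  53 contains 1×50 (L)
  3 contains 3×1 (III)

CLIII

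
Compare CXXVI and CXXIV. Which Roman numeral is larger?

CXXVI = 126
CXXIV = 124
126 is larger

CXXVI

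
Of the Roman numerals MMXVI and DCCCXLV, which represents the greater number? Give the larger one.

MMXVI = 2016
DCCCXLV = 845
2016 is larger

MMXVI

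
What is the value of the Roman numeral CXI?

CXI: C=100, X=10, I=1
100 + 10 + 1 = 111

111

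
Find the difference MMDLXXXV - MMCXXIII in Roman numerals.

MMDLXXXV = 2585
MMCXXIII = 2123
2585 - 2123 = 462

CDLXII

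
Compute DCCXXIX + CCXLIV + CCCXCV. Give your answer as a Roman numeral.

DCCXXIX = 729, CCXLIV = 244, CCCXCV = 395
729 + 244 = 973
973 + 395 = 1368

MCCCLXVIII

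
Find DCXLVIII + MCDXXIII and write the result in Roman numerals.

DCXLVIII = 648
MCDXXIII = 1423
648 + 1423 = 2071

MMLXXI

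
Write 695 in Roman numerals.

Convert 695 to Roman numerals:
  695 contains 1×500 (D)
  195 contains 1×100 (C)
  95 contains 1×90 (XC)
  5 contains 1×5 (V)

DCXCV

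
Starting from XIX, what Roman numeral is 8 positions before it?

XIX = 19
19 - 8 = 11

XI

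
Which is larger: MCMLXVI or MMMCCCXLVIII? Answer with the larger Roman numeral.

MCMLXVI = 1966
MMMCCCXLVIII = 3348
3348 is larger

MMMCCCXLVIII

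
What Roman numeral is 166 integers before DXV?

DXV = 515
515 - 166 = 349

CCCXLIX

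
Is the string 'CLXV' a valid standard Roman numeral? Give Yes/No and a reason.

'CLXV': Check the rules: uses only the symbols I, V, X, L, C, D, M; no symbol is repeated more than three times in a row; V, L and D each appear at most once; no smaller symbol precedes a larger one (values never increase from left to right). Value: C (100) + L (50) + X (10) + V (5) = 165. So it is a valid standard Roman numeral.

Yes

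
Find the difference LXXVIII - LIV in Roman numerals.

LXXVIII = 78
LIV = 54
78 - 54 = 24

XXIV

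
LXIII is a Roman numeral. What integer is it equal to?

LXIII: L=50, X=10, I=1, I=1, I=1
50 + 10 + 1 + 1 + 1 = 63

63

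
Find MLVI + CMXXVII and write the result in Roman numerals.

MLVI = 1056
CMXXVII = 927
1056 + 927 = 1983

MCMLXXXIII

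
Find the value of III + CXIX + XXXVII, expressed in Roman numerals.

III = 3, CXIX = 119, XXXVII = 37
3 + 119 = 122
122 + 37 = 159

CLIX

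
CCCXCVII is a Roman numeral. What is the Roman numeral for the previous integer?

CCCXCVII = 397, so the previous integer is 397 - 1 = 396

CCCXCVI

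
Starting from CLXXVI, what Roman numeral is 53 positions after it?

CLXXVI = 176
176 + 53 = 229

CCXXIX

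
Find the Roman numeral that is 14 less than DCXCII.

DCXCII = 692
692 - 14 = 678

DCLXXVIII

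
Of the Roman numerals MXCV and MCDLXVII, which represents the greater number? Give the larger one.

MXCV = 1095
MCDLXVII = 1467
1467 is larger

MCDLXVII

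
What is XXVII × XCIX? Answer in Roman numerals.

XXVII = 27
XCIX = 99
27 × 99 = 2673

MMDCLXXIII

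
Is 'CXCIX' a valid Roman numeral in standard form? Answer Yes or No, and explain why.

'CXCIX': Check the rules: uses only the symbols I, V, X, L, C, D, M; no symbol is repeated more than three times in a row; V, L and D each appear at most once; the only places a smaller symbol precedes a larger one are the allowed subtractive pairs XC, IX, the symbol right after such a pair (if any) is smaller than the pair's first symbol, and otherwise the values never increase from left to right. Value: C (100) + XC (90) + IX (9) = 199. So it is a valid standard Roman numeral.

Yes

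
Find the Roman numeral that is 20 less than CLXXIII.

CLXXIII = 173
173 - 20 = 153

CLIII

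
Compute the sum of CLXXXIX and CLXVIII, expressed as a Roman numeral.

CLXXXIX = 189
CLXVIII = 168
189 + 168 = 357

CCCLVII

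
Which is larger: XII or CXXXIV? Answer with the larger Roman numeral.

XII = 12
CXXXIV = 134
134 is larger

CXXXIV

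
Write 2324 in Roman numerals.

Convert 2324 to Roman numerals:
  2324 contains 2×1000 (MM)
  324 contains 3×100 (CCC)
  24 contains 2×10 (XX)
  4 contains 1×4 (IV)

MMCCCXXIV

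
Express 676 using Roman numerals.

Convert 676 to Roman numerals:
  676 contains 1×500 (D)
  176 contains 1×100 (C)
  76 contains 1×50 (L)
  26 contains 2×10 (XX)
  6 contains 1×5 (V)
  1 contains 1×1 (I)

DCLXXVI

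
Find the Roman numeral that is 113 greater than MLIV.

MLIV = 1054
1054 + 113 = 1167

MCLXVII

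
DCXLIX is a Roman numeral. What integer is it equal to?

DCXLIX: D=500, C=100, XL=40, IX=9
500 + 100 + 40 + 9 = 649

649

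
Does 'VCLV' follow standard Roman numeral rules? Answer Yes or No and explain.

'VCLV': V should not appear more than once

No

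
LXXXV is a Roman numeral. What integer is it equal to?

LXXXV: L=50, X=10, X=10, X=10, V=5
50 + 10 + 10 + 10 + 5 = 85

85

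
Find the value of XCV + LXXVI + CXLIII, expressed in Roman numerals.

XCV = 95, LXXVI = 76, CXLIII = 143
95 + 76 = 171
171 + 143 = 314

CCCXIV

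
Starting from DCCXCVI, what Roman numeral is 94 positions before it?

DCCXCVI = 796
796 - 94 = 702

DCCII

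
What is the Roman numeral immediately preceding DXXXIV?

DXXXIV = 534; previous is 533

DXXXIII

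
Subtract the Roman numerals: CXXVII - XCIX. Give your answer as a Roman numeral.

CXXVII = 127
XCIX = 99
127 - 99 = 28

XXVIII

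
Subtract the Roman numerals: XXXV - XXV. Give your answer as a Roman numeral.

XXXV = 35
XXV = 25
35 - 25 = 10

X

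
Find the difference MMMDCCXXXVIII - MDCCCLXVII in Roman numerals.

MMMDCCXXXVIII = 3738
MDCCCLXVII = 1867
3738 - 1867 = 1871

MDCCCLXXI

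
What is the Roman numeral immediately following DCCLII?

DCCLII = 752, so the next integer is 752 + 1 = 753

DCCLIII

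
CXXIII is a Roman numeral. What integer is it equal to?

CXXIII: C=100, X=10, X=10, I=1, I=1, I=1
100 + 10 + 10 + 1 + 1 + 1 = 123

123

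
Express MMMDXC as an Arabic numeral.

MMMDXC: M=1000, M=1000, M=1000, D=500, XC=90
1000 + 1000 + 1000 + 500 + 90 = 3590

3590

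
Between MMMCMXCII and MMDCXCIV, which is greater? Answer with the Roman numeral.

MMMCMXCII = 3992
MMDCXCIV = 2694
3992 is larger

MMMCMXCII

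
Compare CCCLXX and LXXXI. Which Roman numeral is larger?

CCCLXX = 370
LXXXI = 81
370 is larger

CCCLXX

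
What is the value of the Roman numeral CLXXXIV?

CLXXXIV: C=100, L=50, X=10, X=10, X=10, IV=4
100 + 50 + 10 + 10 + 10 + 4 = 184

184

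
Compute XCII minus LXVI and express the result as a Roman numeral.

XCII = 92
LXVI = 66
92 - 66 = 26

XXVI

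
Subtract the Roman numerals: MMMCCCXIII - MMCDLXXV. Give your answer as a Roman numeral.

MMMCCCXIII = 3313
MMCDLXXV = 2475
3313 - 2475 = 838

DCCCXXXVIII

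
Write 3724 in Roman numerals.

Convert 3724 to Roman numerals:
  3724 contains 3×1000 (MMM)
  724 contains 1×500 (D)
  224 contains 2×100 (CC)
  24 contains 2×10 (XX)
  4 contains 1×4 (IV)

MMMDCCXXIV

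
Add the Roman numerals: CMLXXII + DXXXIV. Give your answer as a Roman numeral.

CMLXXII = 972
DXXXIV = 534
972 + 534 = 1506

MDVI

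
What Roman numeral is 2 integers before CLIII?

CLIII = 153
153 - 2 = 151

CLI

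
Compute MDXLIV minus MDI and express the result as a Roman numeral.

MDXLIV = 1544
MDI = 1501
1544 - 1501 = 43

XLIII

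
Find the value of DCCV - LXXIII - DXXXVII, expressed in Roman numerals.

DCCV = 705, LXXIII = 73, DXXXVII = 537
705 - 73 = 632
632 - 537 = 95

XCV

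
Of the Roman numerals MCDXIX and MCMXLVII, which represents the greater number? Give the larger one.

MCDXIX = 1419
MCMXLVII = 1947
1947 is larger

MCMXLVII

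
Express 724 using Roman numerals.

Convert 724 to Roman numerals:
  724 contains 1×500 (D)
  224 contains 2×100 (CC)
  24 contains 2×10 (XX)
  4 contains 1×4 (IV)

DCCXXIV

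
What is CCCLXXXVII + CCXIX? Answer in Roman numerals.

CCCLXXXVII = 387
CCXIX = 219
387 + 219 = 606

DCVI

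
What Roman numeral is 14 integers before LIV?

LIV = 54
54 - 14 = 40

XL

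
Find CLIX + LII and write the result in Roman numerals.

CLIX = 159
LII = 52
159 + 52 = 211

CCXI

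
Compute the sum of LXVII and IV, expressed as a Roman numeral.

LXVII = 67
IV = 4
67 + 4 = 71

LXXI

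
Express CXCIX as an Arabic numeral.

CXCIX: C=100, XC=90, IX=9
100 + 90 + 9 = 199

199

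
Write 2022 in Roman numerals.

Convert 2022 to Roman numerals:
  2022 contains 2×1000 (MM)
  22 contains 2×10 (XX)
  2 contains 2×1 (II)

MMXXII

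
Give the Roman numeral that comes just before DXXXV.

DXXXV = 535, so the previous integer is 535 - 1 = 534

DXXXIV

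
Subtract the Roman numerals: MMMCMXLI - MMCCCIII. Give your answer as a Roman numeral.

MMMCMXLI = 3941
MMCCCIII = 2303
3941 - 2303 = 1638

MDCXXXVIII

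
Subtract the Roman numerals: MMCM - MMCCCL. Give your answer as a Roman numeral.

MMCM = 2900
MMCCCL = 2350
2900 - 2350 = 550

DL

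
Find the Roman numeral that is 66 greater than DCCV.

DCCV = 705
705 + 66 = 771

DCCLXXI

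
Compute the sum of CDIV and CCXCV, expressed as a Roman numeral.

CDIV = 404
CCXCV = 295
404 + 295 = 699

DCXCIX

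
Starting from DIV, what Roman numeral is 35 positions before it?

DIV = 504
504 - 35 = 469

CDLXIX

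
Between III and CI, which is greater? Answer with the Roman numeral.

III = 3
CI = 101
101 is larger

CI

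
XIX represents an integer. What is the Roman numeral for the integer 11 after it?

XIX = 19
19 + 11 = 30

XXX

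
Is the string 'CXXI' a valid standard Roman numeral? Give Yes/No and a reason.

'CXXI': Check the rules: uses only the symbols I, V, X, L, C, D, M; no symbol is repeated more than three times in a row; V, L and D each appear at most once; no smaller symbol precedes a larger one (values never increase from left to right). Value: C (100) + X (10) + X (10) + I (1) = 121. So it is a valid standard Roman numeral.

Yes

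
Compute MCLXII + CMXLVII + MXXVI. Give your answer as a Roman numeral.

MCLXII = 1162, CMXLVII = 947, MXXVI = 1026
1162 + 947 = 2109
2109 + 1026 = 3135

MMMCXXXV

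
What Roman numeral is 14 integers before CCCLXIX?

CCCLXIX = 369
369 - 14 = 355

CCCLV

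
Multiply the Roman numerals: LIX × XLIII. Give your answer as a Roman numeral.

LIX = 59
XLIII = 43
59 × 43 = 2537

MMDXXXVII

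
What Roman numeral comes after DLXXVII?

DLXXVII = 577, so the next integer is 577 + 1 = 578

DLXXVIII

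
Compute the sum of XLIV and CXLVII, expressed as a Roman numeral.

XLIV = 44
CXLVII = 147
44 + 147 = 191

CXCI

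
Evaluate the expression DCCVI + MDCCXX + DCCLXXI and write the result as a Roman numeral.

DCCVI = 706, MDCCXX = 1720, DCCLXXI = 771
706 + 1720 = 2426
2426 + 771 = 3197

MMMCXCVII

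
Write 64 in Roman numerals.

Convert 64 to Roman numerals:
  64 contains 1×50 (L)
  14 contains 1×10 (X)
  4 contains 1×4 (IV)

LXIV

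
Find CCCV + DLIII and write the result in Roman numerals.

CCCV = 305
DLIII = 553
305 + 553 = 858

DCCCLVIII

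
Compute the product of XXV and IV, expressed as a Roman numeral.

XXV = 25
IV = 4
25 × 4 = 100

C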